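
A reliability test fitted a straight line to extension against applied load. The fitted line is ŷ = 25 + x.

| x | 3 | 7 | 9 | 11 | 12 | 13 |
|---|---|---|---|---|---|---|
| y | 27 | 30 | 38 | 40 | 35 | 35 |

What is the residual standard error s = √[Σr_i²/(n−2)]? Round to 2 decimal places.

x=3: ŷ = 25 + 3 = 28; r = 27 − 28 = -1
x=7: ŷ = 25 + 7 = 32; r = 30 − 32 = -2
x=9: ŷ = 25 + 9 = 34; r = 38 − 34 = 4
x=11: ŷ = 25 + 11 = 36; r = 40 − 36 = 4
x=12: ŷ = 25 + 12 = 37; r = 35 − 37 = -2
x=13: ŷ = 25 + 13 = 38; r = 35 − 38 = -3
SSE = 1 + 4 + 16 + 16 + 4 + 9 = 50
s = √(50/4) = √12.5 ≈ 3.54

s = 3.54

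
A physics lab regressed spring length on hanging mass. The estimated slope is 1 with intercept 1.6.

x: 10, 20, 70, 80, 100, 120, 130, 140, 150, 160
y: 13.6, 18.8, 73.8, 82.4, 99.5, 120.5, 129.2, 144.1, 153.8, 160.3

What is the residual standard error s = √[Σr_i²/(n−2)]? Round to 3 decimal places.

s = 2.277

x=10: ŷ = 1.6 + 10 = 11.6; r = 13.6 − 11.6 = 2
x=20: ŷ = 1.6 + 20 = 21.6; r = 18.8 − 21.6 = -2.8
x=70: ŷ = 1.6 + 70 = 71.6; r = 73.8 − 71.6 = 2.2
x=80: ŷ = 1.6 + 80 = 81.6; r = 82.4 − 81.6 = 0.8
x=100: ŷ = 1.6 + 100 = 101.6; r = 99.5 − 101.6 = -2.1
x=120: ŷ = 1.6 + 120 = 121.6; r = 120.5 − 121.6 = -1.1
x=130: ŷ = 1.6 + 130 = 131.6; r = 129.2 − 131.6 = -2.4
x=140: ŷ = 1.6 + 140 = 141.6; r = 144.1 − 141.6 = 2.5
x=150: ŷ = 1.6 + 150 = 151.6; r = 153.8 − 151.6 = 2.2
x=160: ŷ = 1.6 + 160 = 161.6; r = 160.3 − 161.6 = -1.3
SSE = 4 + 7.84 + 4.84 + 0.64 + 4.41 + 1.21 + 5.76 + 6.25 + 4.84 + 1.69 = 41.48
s = √(41.48/8) = √5.185 ≈ 2.277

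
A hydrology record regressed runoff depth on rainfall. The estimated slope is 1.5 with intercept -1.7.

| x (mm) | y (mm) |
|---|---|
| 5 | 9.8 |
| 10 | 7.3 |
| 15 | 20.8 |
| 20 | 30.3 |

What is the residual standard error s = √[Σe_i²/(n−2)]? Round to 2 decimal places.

s = 5.29

x=5: ŷ = -1.7 + 1.5·5 = 5.8; e = 9.8 − 5.8 = 4
x=10: ŷ = -1.7 + 1.5·10 = 13.3; e = 7.3 − 13.3 = -6
x=15: ŷ = -1.7 + 1.5·15 = 20.8; e = 20.8 − 20.8 = 0
x=20: ŷ = -1.7 + 1.5·20 = 28.3; e = 30.3 − 28.3 = 2
SSE = 16 + 36 + 0 + 4 = 56
s = √(56/2) = √28 ≈ 5.29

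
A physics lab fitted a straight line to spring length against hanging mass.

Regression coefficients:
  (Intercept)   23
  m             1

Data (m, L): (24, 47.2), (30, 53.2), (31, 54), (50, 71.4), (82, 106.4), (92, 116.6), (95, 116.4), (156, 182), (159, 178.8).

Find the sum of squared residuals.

m=24: ŷ = 23 + 24 = 47; r = 47.2 − 47 = 0.2
m=30: ŷ = 23 + 30 = 53; r = 53.2 − 53 = 0.2
m=31: ŷ = 23 + 31 = 54; r = 54 − 54 = 0
m=50: ŷ = 23 + 50 = 73; r = 71.4 − 73 = -1.6
m=82: ŷ = 23 + 82 = 105; r = 106.4 − 105 = 1.4
m=92: ŷ = 23 + 92 = 115; r = 116.6 − 115 = 1.6
m=95: ŷ = 23 + 95 = 118; r = 116.4 − 118 = -1.6
m=156: ŷ = 23 + 156 = 179; r = 182 − 179 = 3
m=159: ŷ = 23 + 159 = 182; r = 178.8 − 182 = -3.2
SSE = 0.04 + 0.04 + 0 + 2.56 + 1.96 + 2.56 + 2.56 + 9 + 10.24 = 28.96

SSE = 28.96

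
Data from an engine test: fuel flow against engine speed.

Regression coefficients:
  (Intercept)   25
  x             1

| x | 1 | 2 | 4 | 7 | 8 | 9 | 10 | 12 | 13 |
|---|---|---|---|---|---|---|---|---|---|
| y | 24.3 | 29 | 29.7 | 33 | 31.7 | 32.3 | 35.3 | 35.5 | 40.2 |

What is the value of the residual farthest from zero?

e = 2.2

x=1: ŷ = 25 + 1 = 26; e = 24.3 − 26 = -1.7
x=2: ŷ = 25 + 2 = 27; e = 29 − 27 = 2
x=4: ŷ = 25 + 4 = 29; e = 29.7 − 29 = 0.7
x=7: ŷ = 25 + 7 = 32; e = 33 − 32 = 1
x=8: ŷ = 25 + 8 = 33; e = 31.7 − 33 = -1.3
x=9: ŷ = 25 + 9 = 34; e = 32.3 − 34 = -1.7
x=10: ŷ = 25 + 10 = 35; e = 35.3 − 35 = 0.3
x=12: ŷ = 25 + 12 = 37; e = 35.5 − 37 = -1.5
x=13: ŷ = 25 + 13 = 38; e = 40.2 − 38 = 2.2
Largest |e| is 2.2 at x = 13, residual 2.2.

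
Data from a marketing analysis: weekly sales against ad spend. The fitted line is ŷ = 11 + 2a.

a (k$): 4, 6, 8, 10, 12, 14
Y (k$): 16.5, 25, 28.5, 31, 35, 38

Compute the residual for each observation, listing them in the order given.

-2.5, 2, 1.5, 0, 0, -1

a=4: ŷ = 11 + 2·4 = 19; e = 16.5 − 19 = -2.5
a=6: ŷ = 11 + 2·6 = 23; e = 25 − 23 = 2
a=8: ŷ = 11 + 2·8 = 27; e = 28.5 − 27 = 1.5
a=10: ŷ = 11 + 2·10 = 31; e = 31 − 31 = 0
a=12: ŷ = 11 + 2·12 = 35; e = 35 − 35 = 0
a=14: ŷ = 11 + 2·14 = 39; e = 38 − 39 = -1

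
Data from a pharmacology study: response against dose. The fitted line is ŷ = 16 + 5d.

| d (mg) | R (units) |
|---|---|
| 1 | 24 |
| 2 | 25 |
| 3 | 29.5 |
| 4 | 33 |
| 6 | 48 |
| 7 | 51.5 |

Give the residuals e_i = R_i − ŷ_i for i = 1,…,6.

d=1: ŷ = 16 + 5·1 = 21; e = 24 − 21 = 3
d=2: ŷ = 16 + 5·2 = 26; e = 25 − 26 = -1
d=3: ŷ = 16 + 5·3 = 31; e = 29.5 − 31 = -1.5
d=4: ŷ = 16 + 5·4 = 36; e = 33 − 36 = -3
d=6: ŷ = 16 + 5·6 = 46; e = 48 − 46 = 2
d=7: ŷ = 16 + 5·7 = 51; e = 51.5 − 51 = 0.5

3, -1, -1.5, -3, 2, 0.5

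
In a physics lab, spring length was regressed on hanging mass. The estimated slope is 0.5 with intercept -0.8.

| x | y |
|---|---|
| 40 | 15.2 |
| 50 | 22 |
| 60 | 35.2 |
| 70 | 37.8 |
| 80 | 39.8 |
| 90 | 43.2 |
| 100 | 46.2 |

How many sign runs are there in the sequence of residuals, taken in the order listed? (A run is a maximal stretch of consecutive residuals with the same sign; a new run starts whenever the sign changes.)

x=40: ŷ = -0.8 + 0.5·40 = 19.2; r = 15.2 − 19.2 = -4
x=50: ŷ = -0.8 + 0.5·50 = 24.2; r = 22 − 24.2 = -2.2
x=60: ŷ = -0.8 + 0.5·60 = 29.2; r = 35.2 − 29.2 = 6
x=70: ŷ = -0.8 + 0.5·70 = 34.2; r = 37.8 − 34.2 = 3.6
x=80: ŷ = -0.8 + 0.5·80 = 39.2; r = 39.8 − 39.2 = 0.6
x=90: ŷ = -0.8 + 0.5·90 = 44.2; r = 43.2 − 44.2 = -1
x=100: ŷ = -0.8 + 0.5·100 = 49.2; r = 46.2 − 49.2 = -3
Signs: − − + + + − −
Runs: −×2, +×3, −×2 → 3

3 runs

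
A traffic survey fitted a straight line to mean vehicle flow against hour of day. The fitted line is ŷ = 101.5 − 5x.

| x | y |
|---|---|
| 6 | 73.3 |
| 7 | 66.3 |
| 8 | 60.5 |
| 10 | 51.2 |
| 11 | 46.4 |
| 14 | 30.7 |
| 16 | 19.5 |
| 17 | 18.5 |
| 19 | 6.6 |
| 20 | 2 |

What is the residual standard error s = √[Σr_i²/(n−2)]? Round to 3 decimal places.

x=6: ŷ = 101.5 − 5·6 = 71.5; r = 73.3 − 71.5 = 1.8
x=7: ŷ = 101.5 − 5·7 = 66.5; r = 66.3 − 66.5 = -0.2
x=8: ŷ = 101.5 − 5·8 = 61.5; r = 60.5 − 61.5 = -1
x=10: ŷ = 101.5 − 5·10 = 51.5; r = 51.2 − 51.5 = -0.3
x=11: ŷ = 101.5 − 5·11 = 46.5; r = 46.4 − 46.5 = -0.1
x=14: ŷ = 101.5 − 5·14 = 31.5; r = 30.7 − 31.5 = -0.8
x=16: ŷ = 101.5 − 5·16 = 21.5; r = 19.5 − 21.5 = -2
x=17: ŷ = 101.5 − 5·17 = 16.5; r = 18.5 − 16.5 = 2
x=19: ŷ = 101.5 − 5·19 = 6.5; r = 6.6 − 6.5 = 0.1
x=20: ŷ = 101.5 − 5·20 = 1.5; r = 2 − 1.5 = 0.5
SSE = 3.24 + 0.04 + 1 + 0.09 + 0.01 + 0.64 + 4 + 4 + 0.01 + 0.25 = 13.28
s = √(13.28/8) = √1.66 ≈ 1.288

s = 1.288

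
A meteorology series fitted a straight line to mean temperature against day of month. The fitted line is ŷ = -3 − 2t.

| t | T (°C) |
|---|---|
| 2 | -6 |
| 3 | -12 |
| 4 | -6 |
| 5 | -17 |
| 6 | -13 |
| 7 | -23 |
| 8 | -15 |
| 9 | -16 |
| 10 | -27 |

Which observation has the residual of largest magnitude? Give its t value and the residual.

t = 7, e = -6

t=2: ŷ = -3 − 2·2 = -7; e = -6 − (-7) = 1
t=3: ŷ = -3 − 2·3 = -9; e = -12 − (-9) = -3
t=4: ŷ = -3 − 2·4 = -11; e = -6 − (-11) = 5
t=5: ŷ = -3 − 2·5 = -13; e = -17 − (-13) = -4
t=6: ŷ = -3 − 2·6 = -15; e = -13 − (-15) = 2
t=7: ŷ = -3 − 2·7 = -17; e = -23 − (-17) = -6
t=8: ŷ = -3 − 2·8 = -19; e = -15 − (-19) = 4
t=9: ŷ = -3 − 2·9 = -21; e = -16 − (-21) = 5
t=10: ŷ = -3 − 2·10 = -23; e = -27 − (-23) = -4
Largest |e| is 6 at t = 7, residual -6.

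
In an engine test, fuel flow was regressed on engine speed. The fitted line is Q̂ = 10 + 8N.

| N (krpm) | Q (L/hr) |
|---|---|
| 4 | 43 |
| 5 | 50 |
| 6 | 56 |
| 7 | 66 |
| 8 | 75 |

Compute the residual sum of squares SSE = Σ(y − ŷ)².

N=4: Q̂ = 10 + 8·4 = 42; r = 43 − 42 = 1
N=5: Q̂ = 10 + 8·5 = 50; r = 50 − 50 = 0
N=6: Q̂ = 10 + 8·6 = 58; r = 56 − 58 = -2
N=7: Q̂ = 10 + 8·7 = 66; r = 66 − 66 = 0
N=8: Q̂ = 10 + 8·8 = 74; r = 75 − 74 = 1
SSE = 1 + 0 + 4 + 0 + 1 = 6

SSE = 6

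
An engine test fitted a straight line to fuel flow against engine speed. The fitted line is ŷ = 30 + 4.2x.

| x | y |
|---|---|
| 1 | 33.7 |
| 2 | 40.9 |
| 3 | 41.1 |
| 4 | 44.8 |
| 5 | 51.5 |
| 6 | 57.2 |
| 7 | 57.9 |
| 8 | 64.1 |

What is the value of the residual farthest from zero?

x=1: ŷ = 30 + 4.2·1 = 34.2; r = 33.7 − 34.2 = -0.5
x=2: ŷ = 30 + 4.2·2 = 38.4; r = 40.9 − 38.4 = 2.5
x=3: ŷ = 30 + 4.2·3 = 42.6; r = 41.1 − 42.6 = -1.5
x=4: ŷ = 30 + 4.2·4 = 46.8; r = 44.8 − 46.8 = -2
x=5: ŷ = 30 + 4.2·5 = 51; r = 51.5 − 51 = 0.5
x=6: ŷ = 30 + 4.2·6 = 55.2; r = 57.2 − 55.2 = 2
x=7: ŷ = 30 + 4.2·7 = 59.4; r = 57.9 − 59.4 = -1.5
x=8: ŷ = 30 + 4.2·8 = 63.6; r = 64.1 − 63.6 = 0.5
Largest |r| is 2.5 at x = 2, residual 2.5.

r = 2.5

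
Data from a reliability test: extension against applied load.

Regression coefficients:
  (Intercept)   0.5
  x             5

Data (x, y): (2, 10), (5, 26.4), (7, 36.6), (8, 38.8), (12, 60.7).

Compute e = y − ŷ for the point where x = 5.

e = 0.9

ŷ = 0.5 + 5·5 = 25.5
e = 26.4 − 25.5 = 0.9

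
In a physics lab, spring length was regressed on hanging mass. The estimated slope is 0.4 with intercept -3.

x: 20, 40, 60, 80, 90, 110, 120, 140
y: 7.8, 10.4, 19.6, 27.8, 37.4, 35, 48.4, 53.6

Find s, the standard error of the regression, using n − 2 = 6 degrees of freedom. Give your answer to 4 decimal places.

s = 3.7701

x=20: ŷ = -3 + 0.4·20 = 5; e = 7.8 − 5 = 2.8
x=40: ŷ = -3 + 0.4·40 = 13; e = 10.4 − 13 = -2.6
x=60: ŷ = -3 + 0.4·60 = 21; e = 19.6 − 21 = -1.4
x=80: ŷ = -3 + 0.4·80 = 29; e = 27.8 − 29 = -1.2
x=90: ŷ = -3 + 0.4·90 = 33; e = 37.4 − 33 = 4.4
x=110: ŷ = -3 + 0.4·110 = 41; e = 35 − 41 = -6
x=120: ŷ = -3 + 0.4·120 = 45; e = 48.4 − 45 = 3.4
x=140: ŷ = -3 + 0.4·140 = 53; e = 53.6 − 53 = 0.6
SSE = 7.84 + 6.76 + 1.96 + 1.44 + 19.36 + 36 + 11.56 + 0.36 = 85.28
s = √(85.28/6) = √14.2133 ≈ 3.7701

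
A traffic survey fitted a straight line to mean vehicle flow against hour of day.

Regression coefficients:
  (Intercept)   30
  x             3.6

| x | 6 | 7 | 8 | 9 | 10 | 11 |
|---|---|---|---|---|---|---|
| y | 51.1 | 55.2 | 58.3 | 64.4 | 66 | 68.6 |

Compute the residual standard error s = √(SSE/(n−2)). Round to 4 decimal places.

s = 1.1726

x=6: ŷ = 30 + 3.6·6 = 51.6; e = 51.1 − 51.6 = -0.5
x=7: ŷ = 30 + 3.6·7 = 55.2; e = 55.2 − 55.2 = 0
x=8: ŷ = 30 + 3.6·8 = 58.8; e = 58.3 − 58.8 = -0.5
x=9: ŷ = 30 + 3.6·9 = 62.4; e = 64.4 − 62.4 = 2
x=10: ŷ = 30 + 3.6·10 = 66; e = 66 − 66 = 0
x=11: ŷ = 30 + 3.6·11 = 69.6; e = 68.6 − 69.6 = -1
SSE = 0.25 + 0 + 0.25 + 4 + 0 + 1 = 5.5
s = √(5.5/4) = √1.375 ≈ 1.1726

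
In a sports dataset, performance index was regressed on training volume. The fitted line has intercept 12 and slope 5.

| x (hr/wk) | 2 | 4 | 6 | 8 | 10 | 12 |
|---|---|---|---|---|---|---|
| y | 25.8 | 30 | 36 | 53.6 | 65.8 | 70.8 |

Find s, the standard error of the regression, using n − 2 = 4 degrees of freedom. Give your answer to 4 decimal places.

x=2: ŷ = 12 + 5·2 = 22; r = 25.8 − 22 = 3.8
x=4: ŷ = 12 + 5·4 = 32; r = 30 − 32 = -2
x=6: ŷ = 12 + 5·6 = 42; r = 36 − 42 = -6
x=8: ŷ = 12 + 5·8 = 52; r = 53.6 − 52 = 1.6
x=10: ŷ = 12 + 5·10 = 62; r = 65.8 − 62 = 3.8
x=12: ŷ = 12 + 5·12 = 72; r = 70.8 − 72 = -1.2
SSE = 14.44 + 4 + 36 + 2.56 + 14.44 + 1.44 = 72.88
s = √(72.88/4) = √18.22 ≈ 4.2685

s = 4.2685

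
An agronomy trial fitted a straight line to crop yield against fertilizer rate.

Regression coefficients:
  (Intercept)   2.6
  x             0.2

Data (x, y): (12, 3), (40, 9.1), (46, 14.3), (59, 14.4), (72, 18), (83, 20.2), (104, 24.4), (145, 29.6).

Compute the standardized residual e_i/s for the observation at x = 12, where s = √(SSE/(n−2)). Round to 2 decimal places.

-1.11

x=12: ŷ = 2.6 + 0.2·12 = 5; e = 3 − 5 = -2
x=40: ŷ = 2.6 + 0.2·40 = 10.6; e = 9.1 − 10.6 = -1.5
x=46: ŷ = 2.6 + 0.2·46 = 11.8; e = 14.3 − 11.8 = 2.5
x=59: ŷ = 2.6 + 0.2·59 = 14.4; e = 14.4 − 14.4 = 0
x=72: ŷ = 2.6 + 0.2·72 = 17; e = 18 − 17 = 1
x=83: ŷ = 2.6 + 0.2·83 = 19.2; e = 20.2 − 19.2 = 1
x=104: ŷ = 2.6 + 0.2·104 = 23.4; e = 24.4 − 23.4 = 1
x=145: ŷ = 2.6 + 0.2·145 = 31.6; e = 29.6 − 31.6 = -2
SSE = 4 + 2.25 + 6.25 + 0 + 1 + 1 + 1 + 4 = 19.5
s = √(19.5/6) = 1.80278
e/s = -2 / 1.80278 = -1.11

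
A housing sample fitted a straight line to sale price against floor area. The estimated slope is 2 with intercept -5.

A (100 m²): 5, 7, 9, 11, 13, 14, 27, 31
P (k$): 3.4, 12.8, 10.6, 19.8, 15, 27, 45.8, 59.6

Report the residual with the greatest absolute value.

e = -6

A=5: P̂ = -5 + 2·5 = 5; e = 3.4 − 5 = -1.6
A=7: P̂ = -5 + 2·7 = 9; e = 12.8 − 9 = 3.8
A=9: P̂ = -5 + 2·9 = 13; e = 10.6 − 13 = -2.4
A=11: P̂ = -5 + 2·11 = 17; e = 19.8 − 17 = 2.8
A=13: P̂ = -5 + 2·13 = 21; e = 15 − 21 = -6
A=14: P̂ = -5 + 2·14 = 23; e = 27 − 23 = 4
A=27: P̂ = -5 + 2·27 = 49; e = 45.8 − 49 = -3.2
A=31: P̂ = -5 + 2·31 = 57; e = 59.6 − 57 = 2.6
Largest |e| is 6 at A = 13, residual -6.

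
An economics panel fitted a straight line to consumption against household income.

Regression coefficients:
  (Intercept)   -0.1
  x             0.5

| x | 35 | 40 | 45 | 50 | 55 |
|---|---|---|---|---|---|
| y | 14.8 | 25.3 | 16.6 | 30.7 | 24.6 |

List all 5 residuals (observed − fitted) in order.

x=35: ŷ = -0.1 + 0.5·35 = 17.4; e = 14.8 − 17.4 = -2.6
x=40: ŷ = -0.1 + 0.5·40 = 19.9; e = 25.3 − 19.9 = 5.4
x=45: ŷ = -0.1 + 0.5·45 = 22.4; e = 16.6 − 22.4 = -5.8
x=50: ŷ = -0.1 + 0.5·50 = 24.9; e = 30.7 − 24.9 = 5.8
x=55: ŷ = -0.1 + 0.5·55 = 27.4; e = 24.6 − 27.4 = -2.8

-2.6, 5.4, -5.8, 5.8, -2.8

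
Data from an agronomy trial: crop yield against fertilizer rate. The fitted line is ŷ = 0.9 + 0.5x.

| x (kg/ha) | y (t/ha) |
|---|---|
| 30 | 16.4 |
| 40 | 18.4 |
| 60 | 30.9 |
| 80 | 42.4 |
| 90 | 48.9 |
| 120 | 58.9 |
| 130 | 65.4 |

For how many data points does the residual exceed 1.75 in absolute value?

3

x=30: ŷ = 0.9 + 0.5·30 = 15.9; e = 16.4 − 15.9 = 0.5
x=40: ŷ = 0.9 + 0.5·40 = 20.9; e = 18.4 − 20.9 = -2.5
x=60: ŷ = 0.9 + 0.5·60 = 30.9; e = 30.9 − 30.9 = 0
x=80: ŷ = 0.9 + 0.5·80 = 40.9; e = 42.4 − 40.9 = 1.5
x=90: ŷ = 0.9 + 0.5·90 = 45.9; e = 48.9 − 45.9 = 3
x=120: ŷ = 0.9 + 0.5·120 = 60.9; e = 58.9 − 60.9 = -2
x=130: ŷ = 0.9 + 0.5·130 = 65.9; e = 65.4 − 65.9 = -0.5
|e| > 1.75: x=40 (|e|=2.5), x=90 (|e|=3), x=120 (|e|=2) → 3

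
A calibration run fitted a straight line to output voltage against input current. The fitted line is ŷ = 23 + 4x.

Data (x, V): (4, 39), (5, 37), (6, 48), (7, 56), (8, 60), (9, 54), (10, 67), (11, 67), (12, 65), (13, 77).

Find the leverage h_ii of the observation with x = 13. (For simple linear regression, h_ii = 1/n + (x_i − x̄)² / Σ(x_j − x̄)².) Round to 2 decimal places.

x̄ = (4 + 5 + 6 + 7 + 8 + 9 + 10 + 11 + 12 + 13)/10 = 8.5
Σ(x − x̄)² = 20.25 + 12.25 + 6.25 + 2.25 + 0.25 + 0.25 + 2.25 + 6.25 + 12.25 + 20.25 = 82.5
h = 1/10 + (4.5)²/82.5 = 0.1 + 0.245455 = 0.35

h = 0.35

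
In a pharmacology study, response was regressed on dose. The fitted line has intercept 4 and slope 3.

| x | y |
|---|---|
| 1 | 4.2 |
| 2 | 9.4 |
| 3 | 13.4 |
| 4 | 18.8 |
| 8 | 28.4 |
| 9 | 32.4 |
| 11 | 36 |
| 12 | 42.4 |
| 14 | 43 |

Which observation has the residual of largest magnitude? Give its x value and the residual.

x = 14, e = -3

x=1: ŷ = 4 + 3·1 = 7; e = 4.2 − 7 = -2.8
x=2: ŷ = 4 + 3·2 = 10; e = 9.4 − 10 = -0.6
x=3: ŷ = 4 + 3·3 = 13; e = 13.4 − 13 = 0.4
x=4: ŷ = 4 + 3·4 = 16; e = 18.8 − 16 = 2.8
x=8: ŷ = 4 + 3·8 = 28; e = 28.4 − 28 = 0.4
x=9: ŷ = 4 + 3·9 = 31; e = 32.4 − 31 = 1.4
x=11: ŷ = 4 + 3·11 = 37; e = 36 − 37 = -1
x=12: ŷ = 4 + 3·12 = 40; e = 42.4 − 40 = 2.4
x=14: ŷ = 4 + 3·14 = 46; e = 43 − 46 = -3
Largest |e| is 3 at x = 14, residual -3.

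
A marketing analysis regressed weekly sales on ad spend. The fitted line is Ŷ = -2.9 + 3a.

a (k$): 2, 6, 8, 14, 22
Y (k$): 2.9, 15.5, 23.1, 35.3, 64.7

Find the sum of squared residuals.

a=2: Ŷ = -2.9 + 3·2 = 3.1; r = 2.9 − 3.1 = -0.2
a=6: Ŷ = -2.9 + 3·6 = 15.1; r = 15.5 − 15.1 = 0.4
a=8: Ŷ = -2.9 + 3·8 = 21.1; r = 23.1 − 21.1 = 2
a=14: Ŷ = -2.9 + 3·14 = 39.1; r = 35.3 − 39.1 = -3.8
a=22: Ŷ = -2.9 + 3·22 = 63.1; r = 64.7 − 63.1 = 1.6
SSE = 0.04 + 0.16 + 4 + 14.44 + 2.56 = 21.2

SSE = 21.2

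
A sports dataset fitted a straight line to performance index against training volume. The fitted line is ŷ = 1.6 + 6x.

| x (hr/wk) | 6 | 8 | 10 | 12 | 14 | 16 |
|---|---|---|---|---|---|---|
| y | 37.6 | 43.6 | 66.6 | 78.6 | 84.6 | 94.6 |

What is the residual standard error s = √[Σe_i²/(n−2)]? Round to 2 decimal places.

s = 4.90

x=6: ŷ = 1.6 + 6·6 = 37.6; e = 37.6 − 37.6 = 0
x=8: ŷ = 1.6 + 6·8 = 49.6; e = 43.6 − 49.6 = -6
x=10: ŷ = 1.6 + 6·10 = 61.6; e = 66.6 − 61.6 = 5
x=12: ŷ = 1.6 + 6·12 = 73.6; e = 78.6 − 73.6 = 5
x=14: ŷ = 1.6 + 6·14 = 85.6; e = 84.6 − 85.6 = -1
x=16: ŷ = 1.6 + 6·16 = 97.6; e = 94.6 − 97.6 = -3
SSE = 0 + 36 + 25 + 25 + 1 + 9 = 96
s = √(96/4) = √24 ≈ 4.90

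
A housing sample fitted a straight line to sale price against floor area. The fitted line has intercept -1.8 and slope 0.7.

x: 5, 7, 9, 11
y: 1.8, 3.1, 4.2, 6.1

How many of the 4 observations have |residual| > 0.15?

2

x=5: ŷ = -1.8 + 0.7·5 = 1.7; r = 1.8 − 1.7 = 0.1
x=7: ŷ = -1.8 + 0.7·7 = 3.1; r = 3.1 − 3.1 = 0
x=9: ŷ = -1.8 + 0.7·9 = 4.5; r = 4.2 − 4.5 = -0.3
x=11: ŷ = -1.8 + 0.7·11 = 5.9; r = 6.1 − 5.9 = 0.2
|r| > 0.15: x=9 (|r|=0.3), x=11 (|r|=0.2) → 2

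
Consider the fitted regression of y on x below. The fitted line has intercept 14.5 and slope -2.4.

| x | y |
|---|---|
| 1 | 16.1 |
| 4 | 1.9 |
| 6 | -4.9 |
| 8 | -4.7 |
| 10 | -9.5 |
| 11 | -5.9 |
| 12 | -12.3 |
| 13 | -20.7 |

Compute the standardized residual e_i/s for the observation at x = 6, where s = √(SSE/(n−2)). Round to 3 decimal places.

x=1: ŷ = 14.5 − 2.4·1 = 12.1; e = 16.1 − 12.1 = 4
x=4: ŷ = 14.5 − 2.4·4 = 4.9; e = 1.9 − 4.9 = -3
x=6: ŷ = 14.5 − 2.4·6 = 0.1; e = -4.9 − 0.1 = -5
x=8: ŷ = 14.5 − 2.4·8 = -4.7; e = -4.7 − (-4.7) = 0
x=10: ŷ = 14.5 − 2.4·10 = -9.5; e = -9.5 − (-9.5) = 0
x=11: ŷ = 14.5 − 2.4·11 = -11.9; e = -5.9 − (-11.9) = 6
x=12: ŷ = 14.5 − 2.4·12 = -14.3; e = -12.3 − (-14.3) = 2
x=13: ŷ = 14.5 − 2.4·13 = -16.7; e = -20.7 − (-16.7) = -4
SSE = 16 + 9 + 25 + 0 + 0 + 36 + 4 + 16 = 106
s = √(106/6) = 4.20317
e/s = -5 / 4.20317 = -1.190

-1.190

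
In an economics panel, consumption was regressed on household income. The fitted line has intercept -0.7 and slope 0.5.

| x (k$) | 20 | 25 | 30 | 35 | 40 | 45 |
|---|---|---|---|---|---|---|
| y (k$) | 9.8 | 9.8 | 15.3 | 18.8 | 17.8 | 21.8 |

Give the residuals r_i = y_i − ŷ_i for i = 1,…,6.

0.5, -2, 1, 2, -1.5, 0

x=20: ŷ = -0.7 + 0.5·20 = 9.3; r = 9.8 − 9.3 = 0.5
x=25: ŷ = -0.7 + 0.5·25 = 11.8; r = 9.8 − 11.8 = -2
x=30: ŷ = -0.7 + 0.5·30 = 14.3; r = 15.3 − 14.3 = 1
x=35: ŷ = -0.7 + 0.5·35 = 16.8; r = 18.8 − 16.8 = 2
x=40: ŷ = -0.7 + 0.5·40 = 19.3; r = 17.8 − 19.3 = -1.5
x=45: ŷ = -0.7 + 0.5·45 = 21.8; r = 21.8 − 21.8 = 0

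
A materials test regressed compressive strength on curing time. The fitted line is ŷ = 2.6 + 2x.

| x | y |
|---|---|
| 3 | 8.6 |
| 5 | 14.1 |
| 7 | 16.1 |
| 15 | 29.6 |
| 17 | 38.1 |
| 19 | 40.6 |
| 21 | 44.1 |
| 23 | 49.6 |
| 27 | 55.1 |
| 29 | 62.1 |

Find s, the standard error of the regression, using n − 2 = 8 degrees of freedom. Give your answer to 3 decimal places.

s = 1.561

x=3: ŷ = 2.6 + 2·3 = 8.6; r = 8.6 − 8.6 = 0
x=5: ŷ = 2.6 + 2·5 = 12.6; r = 14.1 − 12.6 = 1.5
x=7: ŷ = 2.6 + 2·7 = 16.6; r = 16.1 − 16.6 = -0.5
x=15: ŷ = 2.6 + 2·15 = 32.6; r = 29.6 − 32.6 = -3
x=17: ŷ = 2.6 + 2·17 = 36.6; r = 38.1 − 36.6 = 1.5
x=19: ŷ = 2.6 + 2·19 = 40.6; r = 40.6 − 40.6 = 0
x=21: ŷ = 2.6 + 2·21 = 44.6; r = 44.1 − 44.6 = -0.5
x=23: ŷ = 2.6 + 2·23 = 48.6; r = 49.6 − 48.6 = 1
x=27: ŷ = 2.6 + 2·27 = 56.6; r = 55.1 − 56.6 = -1.5
x=29: ŷ = 2.6 + 2·29 = 60.6; r = 62.1 − 60.6 = 1.5
SSE = 0 + 2.25 + 0.25 + 9 + 2.25 + 0 + 0.25 + 1 + 2.25 + 2.25 = 19.5
s = √(19.5/8) = √2.4375 ≈ 1.561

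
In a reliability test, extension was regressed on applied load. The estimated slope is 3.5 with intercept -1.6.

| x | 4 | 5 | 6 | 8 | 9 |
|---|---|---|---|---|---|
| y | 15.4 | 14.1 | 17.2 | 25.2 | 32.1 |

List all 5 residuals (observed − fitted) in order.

3, -1.8, -2.2, -1.2, 2.2

x=4: ŷ = -1.6 + 3.5·4 = 12.4; r = 15.4 − 12.4 = 3
x=5: ŷ = -1.6 + 3.5·5 = 15.9; r = 14.1 − 15.9 = -1.8
x=6: ŷ = -1.6 + 3.5·6 = 19.4; r = 17.2 − 19.4 = -2.2
x=8: ŷ = -1.6 + 3.5·8 = 26.4; r = 25.2 − 26.4 = -1.2
x=9: ŷ = -1.6 + 3.5·9 = 29.9; r = 32.1 − 29.9 = 2.2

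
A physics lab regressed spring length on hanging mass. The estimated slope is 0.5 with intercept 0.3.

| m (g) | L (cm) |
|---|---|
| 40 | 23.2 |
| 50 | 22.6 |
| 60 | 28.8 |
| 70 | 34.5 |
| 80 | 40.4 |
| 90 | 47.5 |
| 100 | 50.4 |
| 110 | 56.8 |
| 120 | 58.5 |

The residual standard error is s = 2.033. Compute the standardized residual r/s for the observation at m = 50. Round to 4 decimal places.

L̂ = 0.3 + 0.5·50 = 25.3
r = 22.6 − 25.3 = -2.7
r/s = -2.7 / 2.033 = -1.3281

-1.3281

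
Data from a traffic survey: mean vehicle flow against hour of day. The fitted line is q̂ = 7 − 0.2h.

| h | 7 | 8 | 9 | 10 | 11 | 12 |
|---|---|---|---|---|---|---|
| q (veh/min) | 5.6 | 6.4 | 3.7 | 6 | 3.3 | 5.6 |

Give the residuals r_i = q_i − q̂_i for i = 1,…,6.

h=7: q̂ = 7 − 0.2·7 = 5.6; r = 5.6 − 5.6 = 0
h=8: q̂ = 7 − 0.2·8 = 5.4; r = 6.4 − 5.4 = 1
h=9: q̂ = 7 − 0.2·9 = 5.2; r = 3.7 − 5.2 = -1.5
h=10: q̂ = 7 − 0.2·10 = 5; r = 6 − 5 = 1
h=11: q̂ = 7 − 0.2·11 = 4.8; r = 3.3 − 4.8 = -1.5
h=12: q̂ = 7 − 0.2·12 = 4.6; r = 5.6 − 4.6 = 1

0, 1, -1.5, 1, -1.5, 1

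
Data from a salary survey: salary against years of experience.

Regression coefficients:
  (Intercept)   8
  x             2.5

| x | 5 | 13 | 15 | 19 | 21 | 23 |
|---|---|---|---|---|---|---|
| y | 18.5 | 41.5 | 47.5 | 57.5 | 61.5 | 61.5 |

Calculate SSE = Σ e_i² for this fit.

x=5: ŷ = 8 + 2.5·5 = 20.5; e = 18.5 − 20.5 = -2
x=13: ŷ = 8 + 2.5·13 = 40.5; e = 41.5 − 40.5 = 1
x=15: ŷ = 8 + 2.5·15 = 45.5; e = 47.5 − 45.5 = 2
x=19: ŷ = 8 + 2.5·19 = 55.5; e = 57.5 − 55.5 = 2
x=21: ŷ = 8 + 2.5·21 = 60.5; e = 61.5 − 60.5 = 1
x=23: ŷ = 8 + 2.5·23 = 65.5; e = 61.5 − 65.5 = -4
SSE = 4 + 1 + 4 + 4 + 1 + 16 = 30

SSE = 30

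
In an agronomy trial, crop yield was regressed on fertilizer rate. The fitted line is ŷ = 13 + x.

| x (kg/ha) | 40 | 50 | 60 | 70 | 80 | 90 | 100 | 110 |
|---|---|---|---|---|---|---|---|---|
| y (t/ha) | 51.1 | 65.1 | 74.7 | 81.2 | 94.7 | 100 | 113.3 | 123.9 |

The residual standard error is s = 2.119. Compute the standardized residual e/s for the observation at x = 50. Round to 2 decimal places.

0.99

ŷ = 13 + 50 = 63
e = 65.1 − 63 = 2.1
e/s = 2.1 / 2.119 = 0.99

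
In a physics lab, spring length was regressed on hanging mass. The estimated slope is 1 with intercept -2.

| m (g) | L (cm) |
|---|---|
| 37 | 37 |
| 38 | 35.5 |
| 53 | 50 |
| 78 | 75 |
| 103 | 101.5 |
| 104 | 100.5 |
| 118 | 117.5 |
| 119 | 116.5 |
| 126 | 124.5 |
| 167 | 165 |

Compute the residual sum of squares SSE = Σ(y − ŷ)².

m=37: L̂ = -2 + 37 = 35; r = 37 − 35 = 2
m=38: L̂ = -2 + 38 = 36; r = 35.5 − 36 = -0.5
m=53: L̂ = -2 + 53 = 51; r = 50 − 51 = -1
m=78: L̂ = -2 + 78 = 76; r = 75 − 76 = -1
m=103: L̂ = -2 + 103 = 101; r = 101.5 − 101 = 0.5
m=104: L̂ = -2 + 104 = 102; r = 100.5 − 102 = -1.5
m=118: L̂ = -2 + 118 = 116; r = 117.5 − 116 = 1.5
m=119: L̂ = -2 + 119 = 117; r = 116.5 − 117 = -0.5
m=126: L̂ = -2 + 126 = 124; r = 124.5 − 124 = 0.5
m=167: L̂ = -2 + 167 = 165; r = 165 − 165 = 0
SSE = 4 + 0.25 + 1 + 1 + 0.25 + 2.25 + 2.25 + 0.25 + 0.25 + 0 = 11.5

SSE = 11.5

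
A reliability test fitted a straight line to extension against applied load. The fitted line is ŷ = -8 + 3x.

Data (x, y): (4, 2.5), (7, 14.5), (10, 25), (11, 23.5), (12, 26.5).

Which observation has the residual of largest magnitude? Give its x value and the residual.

x=4: ŷ = -8 + 3·4 = 4; e = 2.5 − 4 = -1.5
x=7: ŷ = -8 + 3·7 = 13; e = 14.5 − 13 = 1.5
x=10: ŷ = -8 + 3·10 = 22; e = 25 − 22 = 3
x=11: ŷ = -8 + 3·11 = 25; e = 23.5 − 25 = -1.5
x=12: ŷ = -8 + 3·12 = 28; e = 26.5 − 28 = -1.5
Largest |e| is 3 at x = 10, residual 3.

x = 10, e = 3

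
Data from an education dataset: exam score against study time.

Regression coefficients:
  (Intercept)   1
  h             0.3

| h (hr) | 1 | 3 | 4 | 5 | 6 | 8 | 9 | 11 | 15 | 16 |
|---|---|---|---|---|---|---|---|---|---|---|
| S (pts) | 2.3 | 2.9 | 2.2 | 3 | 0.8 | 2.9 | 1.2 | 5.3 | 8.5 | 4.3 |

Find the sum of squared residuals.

SSE = 25

h=1: ŷ = 1 + 0.3·1 = 1.3; e = 2.3 − 1.3 = 1
h=3: ŷ = 1 + 0.3·3 = 1.9; e = 2.9 − 1.9 = 1
h=4: ŷ = 1 + 0.3·4 = 2.2; e = 2.2 − 2.2 = 0
h=5: ŷ = 1 + 0.3·5 = 2.5; e = 3 − 2.5 = 0.5
h=6: ŷ = 1 + 0.3·6 = 2.8; e = 0.8 − 2.8 = -2
h=8: ŷ = 1 + 0.3·8 = 3.4; e = 2.9 − 3.4 = -0.5
h=9: ŷ = 1 + 0.3·9 = 3.7; e = 1.2 − 3.7 = -2.5
h=11: ŷ = 1 + 0.3·11 = 4.3; e = 5.3 − 4.3 = 1
h=15: ŷ = 1 + 0.3·15 = 5.5; e = 8.5 − 5.5 = 3
h=16: ŷ = 1 + 0.3·16 = 5.8; e = 4.3 − 5.8 = -1.5
SSE = 1 + 1 + 0 + 0.25 + 4 + 0.25 + 6.25 + 1 + 9 + 2.25 = 25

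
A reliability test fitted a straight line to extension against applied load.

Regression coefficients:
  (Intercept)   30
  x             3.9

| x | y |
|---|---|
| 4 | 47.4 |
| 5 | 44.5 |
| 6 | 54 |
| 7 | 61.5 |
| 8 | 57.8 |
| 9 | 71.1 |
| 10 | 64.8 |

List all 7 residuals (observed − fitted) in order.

1.8, -5, 0.6, 4.2, -3.4, 6, -4.2

x=4: ŷ = 30 + 3.9·4 = 45.6; e = 47.4 − 45.6 = 1.8
x=5: ŷ = 30 + 3.9·5 = 49.5; e = 44.5 − 49.5 = -5
x=6: ŷ = 30 + 3.9·6 = 53.4; e = 54 − 53.4 = 0.6
x=7: ŷ = 30 + 3.9·7 = 57.3; e = 61.5 − 57.3 = 4.2
x=8: ŷ = 30 + 3.9·8 = 61.2; e = 57.8 − 61.2 = -3.4
x=9: ŷ = 30 + 3.9·9 = 65.1; e = 71.1 − 65.1 = 6
x=10: ŷ = 30 + 3.9·10 = 69; e = 64.8 − 69 = -4.2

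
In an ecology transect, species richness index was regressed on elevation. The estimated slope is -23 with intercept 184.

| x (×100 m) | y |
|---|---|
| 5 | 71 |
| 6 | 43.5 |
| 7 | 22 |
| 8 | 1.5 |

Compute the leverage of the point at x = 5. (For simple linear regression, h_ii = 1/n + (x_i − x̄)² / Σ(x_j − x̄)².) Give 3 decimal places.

h = 0.700

x̄ = (5 + 6 + 7 + 8)/4 = 6.5
Σ(x − x̄)² = 2.25 + 0.25 + 0.25 + 2.25 = 5
h = 1/4 + (-1.5)²/5 = 0.25 + 0.45 = 0.700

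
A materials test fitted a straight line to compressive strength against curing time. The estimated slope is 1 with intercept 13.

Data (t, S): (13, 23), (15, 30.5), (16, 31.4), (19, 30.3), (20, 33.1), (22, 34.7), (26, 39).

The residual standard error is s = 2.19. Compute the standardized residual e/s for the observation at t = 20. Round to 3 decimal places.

0.046

Ŝ = 13 + 20 = 33
e = 33.1 − 33 = 0.1
e/s = 0.1 / 2.19 = 0.046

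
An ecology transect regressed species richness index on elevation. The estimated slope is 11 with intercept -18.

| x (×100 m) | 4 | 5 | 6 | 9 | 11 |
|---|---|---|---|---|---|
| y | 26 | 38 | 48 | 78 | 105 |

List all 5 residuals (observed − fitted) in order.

0, 1, 0, -3, 2

x=4: ŷ = -18 + 11·4 = 26; r = 26 − 26 = 0
x=5: ŷ = -18 + 11·5 = 37; r = 38 − 37 = 1
x=6: ŷ = -18 + 11·6 = 48; r = 48 − 48 = 0
x=9: ŷ = -18 + 11·9 = 81; r = 78 − 81 = -3
x=11: ŷ = -18 + 11·11 = 103; r = 105 − 103 = 2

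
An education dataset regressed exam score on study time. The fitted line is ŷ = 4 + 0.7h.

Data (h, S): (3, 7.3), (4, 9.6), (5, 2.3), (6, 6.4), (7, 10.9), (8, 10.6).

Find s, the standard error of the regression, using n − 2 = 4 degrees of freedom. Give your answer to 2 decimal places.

s = 3.34

h=3: ŷ = 4 + 0.7·3 = 6.1; r = 7.3 − 6.1 = 1.2
h=4: ŷ = 4 + 0.7·4 = 6.8; r = 9.6 − 6.8 = 2.8
h=5: ŷ = 4 + 0.7·5 = 7.5; r = 2.3 − 7.5 = -5.2
h=6: ŷ = 4 + 0.7·6 = 8.2; r = 6.4 − 8.2 = -1.8
h=7: ŷ = 4 + 0.7·7 = 8.9; r = 10.9 − 8.9 = 2
h=8: ŷ = 4 + 0.7·8 = 9.6; r = 10.6 − 9.6 = 1
SSE = 1.44 + 7.84 + 27.04 + 3.24 + 4 + 1 = 44.56
s = √(44.56/4) = √11.14 ≈ 3.34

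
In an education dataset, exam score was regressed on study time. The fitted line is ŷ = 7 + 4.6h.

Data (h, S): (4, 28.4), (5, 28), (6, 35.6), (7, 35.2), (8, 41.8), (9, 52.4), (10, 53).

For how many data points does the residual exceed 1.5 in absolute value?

5

h=4: ŷ = 7 + 4.6·4 = 25.4; r = 28.4 − 25.4 = 3
h=5: ŷ = 7 + 4.6·5 = 30; r = 28 − 30 = -2
h=6: ŷ = 7 + 4.6·6 = 34.6; r = 35.6 − 34.6 = 1
h=7: ŷ = 7 + 4.6·7 = 39.2; r = 35.2 − 39.2 = -4
h=8: ŷ = 7 + 4.6·8 = 43.8; r = 41.8 − 43.8 = -2
h=9: ŷ = 7 + 4.6·9 = 48.4; r = 52.4 − 48.4 = 4
h=10: ŷ = 7 + 4.6·10 = 53; r = 53 − 53 = 0
|r| > 1.5: h=4 (|r|=3), h=5 (|r|=2), h=7 (|r|=4), h=8 (|r|=2), h=9 (|r|=4) → 5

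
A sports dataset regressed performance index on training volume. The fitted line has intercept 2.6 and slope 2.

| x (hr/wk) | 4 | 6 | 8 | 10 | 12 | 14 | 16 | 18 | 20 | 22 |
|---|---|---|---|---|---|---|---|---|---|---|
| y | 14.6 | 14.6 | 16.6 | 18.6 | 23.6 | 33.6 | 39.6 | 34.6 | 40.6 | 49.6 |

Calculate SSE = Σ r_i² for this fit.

x=4: ŷ = 2.6 + 2·4 = 10.6; r = 14.6 − 10.6 = 4
x=6: ŷ = 2.6 + 2·6 = 14.6; r = 14.6 − 14.6 = 0
x=8: ŷ = 2.6 + 2·8 = 18.6; r = 16.6 − 18.6 = -2
x=10: ŷ = 2.6 + 2·10 = 22.6; r = 18.6 − 22.6 = -4
x=12: ŷ = 2.6 + 2·12 = 26.6; r = 23.6 − 26.6 = -3
x=14: ŷ = 2.6 + 2·14 = 30.6; r = 33.6 − 30.6 = 3
x=16: ŷ = 2.6 + 2·16 = 34.6; r = 39.6 − 34.6 = 5
x=18: ŷ = 2.6 + 2·18 = 38.6; r = 34.6 − 38.6 = -4
x=20: ŷ = 2.6 + 2·20 = 42.6; r = 40.6 − 42.6 = -2
x=22: ŷ = 2.6 + 2·22 = 46.6; r = 49.6 − 46.6 = 3
SSE = 16 + 0 + 4 + 16 + 9 + 9 + 25 + 16 + 4 + 9 = 108

SSE = 108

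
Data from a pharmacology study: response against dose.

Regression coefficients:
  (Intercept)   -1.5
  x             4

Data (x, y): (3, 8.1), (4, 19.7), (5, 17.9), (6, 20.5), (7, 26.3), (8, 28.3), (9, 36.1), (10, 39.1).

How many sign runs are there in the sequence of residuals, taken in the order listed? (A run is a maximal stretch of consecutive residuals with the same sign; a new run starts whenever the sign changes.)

x=3: ŷ = -1.5 + 4·3 = 10.5; r = 8.1 − 10.5 = -2.4
x=4: ŷ = -1.5 + 4·4 = 14.5; r = 19.7 − 14.5 = 5.2
x=5: ŷ = -1.5 + 4·5 = 18.5; r = 17.9 − 18.5 = -0.6
x=6: ŷ = -1.5 + 4·6 = 22.5; r = 20.5 − 22.5 = -2
x=7: ŷ = -1.5 + 4·7 = 26.5; r = 26.3 − 26.5 = -0.2
x=8: ŷ = -1.5 + 4·8 = 30.5; r = 28.3 − 30.5 = -2.2
x=9: ŷ = -1.5 + 4·9 = 34.5; r = 36.1 − 34.5 = 1.6
x=10: ŷ = -1.5 + 4·10 = 38.5; r = 39.1 − 38.5 = 0.6
Signs: − + − − − − + +
Runs: −×1, +×1, −×4, +×2 → 4

4 runs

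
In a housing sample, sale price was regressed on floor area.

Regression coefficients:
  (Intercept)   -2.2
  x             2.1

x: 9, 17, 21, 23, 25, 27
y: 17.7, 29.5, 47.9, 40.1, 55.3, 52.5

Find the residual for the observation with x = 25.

ŷ = -2.2 + 2.1·25 = 50.3
e = 55.3 − 50.3 = 5

e = 5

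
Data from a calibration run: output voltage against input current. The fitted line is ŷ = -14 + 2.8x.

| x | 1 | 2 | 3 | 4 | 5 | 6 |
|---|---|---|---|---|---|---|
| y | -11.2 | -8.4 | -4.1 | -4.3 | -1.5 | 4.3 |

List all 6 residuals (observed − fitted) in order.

x=1: ŷ = -14 + 2.8·1 = -11.2; e = -11.2 − (-11.2) = 0
x=2: ŷ = -14 + 2.8·2 = -8.4; e = -8.4 − (-8.4) = 0
x=3: ŷ = -14 + 2.8·3 = -5.6; e = -4.1 − (-5.6) = 1.5
x=4: ŷ = -14 + 2.8·4 = -2.8; e = -4.3 − (-2.8) = -1.5
x=5: ŷ = -14 + 2.8·5 = 0; e = -1.5 − 0 = -1.5
x=6: ŷ = -14 + 2.8·6 = 2.8; e = 4.3 − 2.8 = 1.5

0, 0, 1.5, -1.5, -1.5, 1.5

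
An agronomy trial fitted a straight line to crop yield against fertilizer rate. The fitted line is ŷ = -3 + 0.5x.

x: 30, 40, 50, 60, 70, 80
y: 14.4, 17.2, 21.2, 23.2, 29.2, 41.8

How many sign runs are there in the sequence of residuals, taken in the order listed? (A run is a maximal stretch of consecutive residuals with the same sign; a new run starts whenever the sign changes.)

3 runs

x=30: ŷ = -3 + 0.5·30 = 12; r = 14.4 − 12 = 2.4
x=40: ŷ = -3 + 0.5·40 = 17; r = 17.2 − 17 = 0.2
x=50: ŷ = -3 + 0.5·50 = 22; r = 21.2 − 22 = -0.8
x=60: ŷ = -3 + 0.5·60 = 27; r = 23.2 − 27 = -3.8
x=70: ŷ = -3 + 0.5·70 = 32; r = 29.2 − 32 = -2.8
x=80: ŷ = -3 + 0.5·80 = 37; r = 41.8 − 37 = 4.8
Signs: + + − − − +
Runs: +×2, −×3, +×1 → 3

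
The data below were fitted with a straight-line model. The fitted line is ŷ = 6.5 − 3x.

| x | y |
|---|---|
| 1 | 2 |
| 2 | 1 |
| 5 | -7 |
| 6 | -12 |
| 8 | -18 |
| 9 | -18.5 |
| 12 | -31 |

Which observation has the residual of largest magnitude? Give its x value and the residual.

x=1: ŷ = 6.5 − 3·1 = 3.5; e = 2 − 3.5 = -1.5
x=2: ŷ = 6.5 − 3·2 = 0.5; e = 1 − 0.5 = 0.5
x=5: ŷ = 6.5 − 3·5 = -8.5; e = -7 − (-8.5) = 1.5
x=6: ŷ = 6.5 − 3·6 = -11.5; e = -12 − (-11.5) = -0.5
x=8: ŷ = 6.5 − 3·8 = -17.5; e = -18 − (-17.5) = -0.5
x=9: ŷ = 6.5 − 3·9 = -20.5; e = -18.5 − (-20.5) = 2
x=12: ŷ = 6.5 − 3·12 = -29.5; e = -31 − (-29.5) = -1.5
Largest |e| is 2 at x = 9, residual 2.

x = 9, e = 2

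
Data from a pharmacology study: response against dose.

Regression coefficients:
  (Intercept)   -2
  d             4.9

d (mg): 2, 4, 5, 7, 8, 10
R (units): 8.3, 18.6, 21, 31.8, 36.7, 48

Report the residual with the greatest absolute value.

e = -1.5

d=2: R̂ = -2 + 4.9·2 = 7.8; e = 8.3 − 7.8 = 0.5
d=4: R̂ = -2 + 4.9·4 = 17.6; e = 18.6 − 17.6 = 1
d=5: R̂ = -2 + 4.9·5 = 22.5; e = 21 − 22.5 = -1.5
d=7: R̂ = -2 + 4.9·7 = 32.3; e = 31.8 − 32.3 = -0.5
d=8: R̂ = -2 + 4.9·8 = 37.2; e = 36.7 − 37.2 = -0.5
d=10: R̂ = -2 + 4.9·10 = 47; e = 48 − 47 = 1
Largest |e| is 1.5 at d = 5, residual -1.5.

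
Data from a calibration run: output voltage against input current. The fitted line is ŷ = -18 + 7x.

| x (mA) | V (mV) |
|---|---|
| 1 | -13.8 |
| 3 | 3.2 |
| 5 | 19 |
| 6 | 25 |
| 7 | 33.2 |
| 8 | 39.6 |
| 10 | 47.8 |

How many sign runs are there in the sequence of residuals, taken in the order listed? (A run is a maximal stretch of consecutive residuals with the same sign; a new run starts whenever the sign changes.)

3 runs

x=1: ŷ = -18 + 7·1 = -11; r = -13.8 − (-11) = -2.8
x=3: ŷ = -18 + 7·3 = 3; r = 3.2 − 3 = 0.2
x=5: ŷ = -18 + 7·5 = 17; r = 19 − 17 = 2
x=6: ŷ = -18 + 7·6 = 24; r = 25 − 24 = 1
x=7: ŷ = -18 + 7·7 = 31; r = 33.2 − 31 = 2.2
x=8: ŷ = -18 + 7·8 = 38; r = 39.6 − 38 = 1.6
x=10: ŷ = -18 + 7·10 = 52; r = 47.8 − 52 = -4.2
Signs: − + + + + + −
Runs: −×1, +×5, −×1 → 3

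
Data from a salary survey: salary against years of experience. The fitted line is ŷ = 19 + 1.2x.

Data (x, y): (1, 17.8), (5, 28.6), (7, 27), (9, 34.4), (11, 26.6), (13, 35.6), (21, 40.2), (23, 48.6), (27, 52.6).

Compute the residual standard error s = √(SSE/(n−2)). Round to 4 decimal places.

s = 3.6614

x=1: ŷ = 19 + 1.2·1 = 20.2; r = 17.8 − 20.2 = -2.4
x=5: ŷ = 19 + 1.2·5 = 25; r = 28.6 − 25 = 3.6
x=7: ŷ = 19 + 1.2·7 = 27.4; r = 27 − 27.4 = -0.4
x=9: ŷ = 19 + 1.2·9 = 29.8; r = 34.4 − 29.8 = 4.6
x=11: ŷ = 19 + 1.2·11 = 32.2; r = 26.6 − 32.2 = -5.6
x=13: ŷ = 19 + 1.2·13 = 34.6; r = 35.6 − 34.6 = 1
x=21: ŷ = 19 + 1.2·21 = 44.2; r = 40.2 − 44.2 = -4
x=23: ŷ = 19 + 1.2·23 = 46.6; r = 48.6 − 46.6 = 2
x=27: ŷ = 19 + 1.2·27 = 51.4; r = 52.6 − 51.4 = 1.2
SSE = 5.76 + 12.96 + 0.16 + 21.16 + 31.36 + 1 + 16 + 4 + 1.44 = 93.84
s = √(93.84/7) = √13.4057 ≈ 3.6614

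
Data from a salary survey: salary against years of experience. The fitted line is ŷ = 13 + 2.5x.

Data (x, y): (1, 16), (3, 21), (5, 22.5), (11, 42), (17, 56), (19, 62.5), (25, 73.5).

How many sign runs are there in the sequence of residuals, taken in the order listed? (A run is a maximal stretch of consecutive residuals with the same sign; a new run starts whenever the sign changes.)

x=1: ŷ = 13 + 2.5·1 = 15.5; e = 16 − 15.5 = 0.5
x=3: ŷ = 13 + 2.5·3 = 20.5; e = 21 − 20.5 = 0.5
x=5: ŷ = 13 + 2.5·5 = 25.5; e = 22.5 − 25.5 = -3
x=11: ŷ = 13 + 2.5·11 = 40.5; e = 42 − 40.5 = 1.5
x=17: ŷ = 13 + 2.5·17 = 55.5; e = 56 − 55.5 = 0.5
x=19: ŷ = 13 + 2.5·19 = 60.5; e = 62.5 − 60.5 = 2
x=25: ŷ = 13 + 2.5·25 = 75.5; e = 73.5 − 75.5 = -2
Signs: + + − + + + −
Runs: +×2, −×1, +×3, −×1 → 4

4 runs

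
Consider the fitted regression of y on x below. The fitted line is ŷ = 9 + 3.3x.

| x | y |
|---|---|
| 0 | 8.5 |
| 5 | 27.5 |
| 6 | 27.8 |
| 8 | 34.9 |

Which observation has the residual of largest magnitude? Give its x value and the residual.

x=0: ŷ = 9 + 3.3·0 = 9; r = 8.5 − 9 = -0.5
x=5: ŷ = 9 + 3.3·5 = 25.5; r = 27.5 − 25.5 = 2
x=6: ŷ = 9 + 3.3·6 = 28.8; r = 27.8 − 28.8 = -1
x=8: ŷ = 9 + 3.3·8 = 35.4; r = 34.9 − 35.4 = -0.5
Largest |r| is 2 at x = 5, residual 2.

x = 5, r = 2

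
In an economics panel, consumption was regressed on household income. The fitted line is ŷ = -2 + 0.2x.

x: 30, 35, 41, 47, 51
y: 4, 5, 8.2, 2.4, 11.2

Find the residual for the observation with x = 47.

ŷ = -2 + 0.2·47 = 7.4
e = 2.4 − 7.4 = -5

e = -5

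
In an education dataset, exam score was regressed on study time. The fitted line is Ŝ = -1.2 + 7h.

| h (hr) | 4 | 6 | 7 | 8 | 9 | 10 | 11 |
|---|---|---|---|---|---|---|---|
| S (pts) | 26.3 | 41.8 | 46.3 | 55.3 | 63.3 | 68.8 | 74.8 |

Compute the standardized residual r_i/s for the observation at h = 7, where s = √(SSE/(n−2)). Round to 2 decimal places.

h=4: Ŝ = -1.2 + 7·4 = 26.8; r = 26.3 − 26.8 = -0.5
h=6: Ŝ = -1.2 + 7·6 = 40.8; r = 41.8 − 40.8 = 1
h=7: Ŝ = -1.2 + 7·7 = 47.8; r = 46.3 − 47.8 = -1.5
h=8: Ŝ = -1.2 + 7·8 = 54.8; r = 55.3 − 54.8 = 0.5
h=9: Ŝ = -1.2 + 7·9 = 61.8; r = 63.3 − 61.8 = 1.5
h=10: Ŝ = -1.2 + 7·10 = 68.8; r = 68.8 − 68.8 = 0
h=11: Ŝ = -1.2 + 7·11 = 75.8; r = 74.8 − 75.8 = -1
SSE = 0.25 + 1 + 2.25 + 0.25 + 2.25 + 0 + 1 = 7
s = √(7/5) = 1.18322
r/s = -1.5 / 1.18322 = -1.27

-1.27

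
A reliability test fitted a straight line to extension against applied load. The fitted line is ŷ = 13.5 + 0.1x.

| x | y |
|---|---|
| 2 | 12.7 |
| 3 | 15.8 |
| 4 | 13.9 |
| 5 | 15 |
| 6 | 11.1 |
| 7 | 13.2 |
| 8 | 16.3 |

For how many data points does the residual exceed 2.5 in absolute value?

1

x=2: ŷ = 13.5 + 0.1·2 = 13.7; e = 12.7 − 13.7 = -1
x=3: ŷ = 13.5 + 0.1·3 = 13.8; e = 15.8 − 13.8 = 2
x=4: ŷ = 13.5 + 0.1·4 = 13.9; e = 13.9 − 13.9 = 0
x=5: ŷ = 13.5 + 0.1·5 = 14; e = 15 − 14 = 1
x=6: ŷ = 13.5 + 0.1·6 = 14.1; e = 11.1 − 14.1 = -3
x=7: ŷ = 13.5 + 0.1·7 = 14.2; e = 13.2 − 14.2 = -1
x=8: ŷ = 13.5 + 0.1·8 = 14.3; e = 16.3 − 14.3 = 2
|e| > 2.5: x=6 (|e|=3) → 1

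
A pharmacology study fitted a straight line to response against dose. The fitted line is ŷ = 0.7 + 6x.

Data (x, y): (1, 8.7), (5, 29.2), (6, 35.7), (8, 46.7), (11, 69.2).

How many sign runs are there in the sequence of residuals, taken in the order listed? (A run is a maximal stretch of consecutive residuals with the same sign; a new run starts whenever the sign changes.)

x=1: ŷ = 0.7 + 6·1 = 6.7; e = 8.7 − 6.7 = 2
x=5: ŷ = 0.7 + 6·5 = 30.7; e = 29.2 − 30.7 = -1.5
x=6: ŷ = 0.7 + 6·6 = 36.7; e = 35.7 − 36.7 = -1
x=8: ŷ = 0.7 + 6·8 = 48.7; e = 46.7 − 48.7 = -2
x=11: ŷ = 0.7 + 6·11 = 66.7; e = 69.2 − 66.7 = 2.5
Signs: + − − − +
Runs: +×1, −×3, +×1 → 3

3 runs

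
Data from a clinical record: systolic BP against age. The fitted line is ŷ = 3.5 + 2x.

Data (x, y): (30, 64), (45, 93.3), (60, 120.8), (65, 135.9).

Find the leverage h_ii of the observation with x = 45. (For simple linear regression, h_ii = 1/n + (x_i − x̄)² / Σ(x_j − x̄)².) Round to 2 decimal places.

x̄ = (30 + 45 + 60 + 65)/4 = 50
Σ(x − x̄)² = 400 + 25 + 100 + 225 = 750
h = 1/4 + (-5)²/750 = 0.25 + 0.0333333 = 0.28

h = 0.28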